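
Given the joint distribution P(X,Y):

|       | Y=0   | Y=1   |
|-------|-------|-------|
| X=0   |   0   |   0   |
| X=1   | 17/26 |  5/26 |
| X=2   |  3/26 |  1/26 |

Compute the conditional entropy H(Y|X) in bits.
0.7791 bits

H(Y|X) = H(X,Y) - H(X)

H(X,Y) = -Σ_{x,y} P(x,y) log₂ P(x,y). Per-cell terms -P(x,y)·log₂P(x,y):
  X=0: 0.0000, 0.0000
  X=1: 0.4008, 0.4574
  X=2: 0.3595, 0.1808
  (cells with P = 0 contribute 0)
Sum of the 6 terms: H(X,Y) = 1.3985 bits

Marginal of X (row sums):
  P(X=0) = 0 + 0 = 0
  P(X=1) = 17/26 + 5/26 = 11/13
  P(X=2) = 3/26 + 1/26 = 2/13
H(X) = -[(11/13)·log₂(11/13) + (2/13)·log₂(2/13)]   (outcomes with P = 0 contribute 0)
  = 0.2039 + 0.4155 = 0.6194 bits

H(Y|X) = H(X,Y) - H(X) = 1.3985 - 0.6194 = 0.7791 bits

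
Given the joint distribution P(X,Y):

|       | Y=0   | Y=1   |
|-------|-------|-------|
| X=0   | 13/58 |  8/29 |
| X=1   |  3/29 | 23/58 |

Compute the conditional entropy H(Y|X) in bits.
0.8639 bits

H(Y|X) = H(X,Y) - H(X)

H(X,Y) = -Σ_{x,y} P(x,y) log₂ P(x,y). Per-cell terms -P(x,y)·log₂P(x,y):
  X=0: 0.4836, 0.5125
  X=1: 0.3386, 0.5292
Sum of the 4 terms: H(X,Y) = 1.8639 bits

Marginal of X (row sums):
  P(X=0) = 13/58 + 8/29 = 1/2
  P(X=1) = 3/29 + 23/58 = 1/2
H(X) = -[(1/2)·log₂(1/2) + (1/2)·log₂(1/2)]
  = 0.5000 + 0.5000 = 1.0000 bits

H(Y|X) = H(X,Y) - H(X) = 1.8639 - 1.0000 = 0.8639 bits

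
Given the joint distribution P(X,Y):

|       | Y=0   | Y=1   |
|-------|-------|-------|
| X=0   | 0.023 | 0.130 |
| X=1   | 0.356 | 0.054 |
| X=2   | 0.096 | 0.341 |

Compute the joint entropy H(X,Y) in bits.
2.1195 bits

H(X,Y) = -Σ_{x,y} P(x,y) log₂ P(x,y). Per-cell terms -P(x,y)·log₂P(x,y):
  X=0: 0.12517, 0.38264
  X=1: 0.53046, 0.22739
  X=2: 0.32456, 0.52929
Sum of the 6 terms: H(X,Y) = 2.1195 bits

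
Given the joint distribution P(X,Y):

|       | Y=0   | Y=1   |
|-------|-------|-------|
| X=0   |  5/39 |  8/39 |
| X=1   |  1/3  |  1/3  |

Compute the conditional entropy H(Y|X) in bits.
0.9871 bits

H(Y|X) = H(X,Y) - H(X)

H(X,Y) = -Σ_{x,y} P(x,y) log₂ P(x,y). Per-cell terms -P(x,y)·log₂P(x,y):
  X=0: 0.37993, 0.46880
  X=1: 0.52832, 0.52832
Sum of the 4 terms: H(X,Y) = 1.9054 bits

Marginal of X (row sums):
  P(X=0) = 5/39 + 8/39 = 1/3
  P(X=1) = 1/3 + 1/3 = 2/3
H(X) = -[(1/3)·log₂(1/3) + (2/3)·log₂(2/3)]
  = 0.52832 + 0.38998 = 0.9183 bits

H(Y|X) = H(X,Y) - H(X) = 1.9054 - 0.9183 = 0.9871 bits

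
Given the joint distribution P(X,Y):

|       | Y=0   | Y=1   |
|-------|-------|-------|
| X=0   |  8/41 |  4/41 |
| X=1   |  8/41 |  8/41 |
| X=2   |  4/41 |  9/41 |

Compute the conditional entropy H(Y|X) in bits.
0.9414 bits

H(Y|X) = H(X,Y) - H(X)

H(X,Y) = -Σ_{x,y} P(x,y) log₂ P(x,y). Per-cell terms -P(x,y)·log₂P(x,y):
  X=0: 0.4600, 0.3276
  X=1: 0.4600, 0.4600
  X=2: 0.3276, 0.4802
Sum of the 6 terms: H(X,Y) = 2.5154 bits

Marginal of X (row sums):
  P(X=0) = 8/41 + 4/41 = 12/41
  P(X=1) = 8/41 + 8/41 = 16/41
  P(X=2) = 4/41 + 9/41 = 13/41
H(X) = -[(12/41)·log₂(12/41) + (16/41)·log₂(16/41) + (13/41)·log₂(13/41)]
  = 0.5188 + 0.5298 + 0.5254 = 1.5740 bits

H(Y|X) = H(X,Y) - H(X) = 2.5154 - 1.5740 = 0.9414 bits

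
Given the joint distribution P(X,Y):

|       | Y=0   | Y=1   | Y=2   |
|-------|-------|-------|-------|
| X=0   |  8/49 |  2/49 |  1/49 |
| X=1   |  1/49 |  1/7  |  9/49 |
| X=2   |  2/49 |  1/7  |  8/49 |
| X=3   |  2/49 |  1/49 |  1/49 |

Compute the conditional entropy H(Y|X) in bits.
1.2897 bits

H(Y|X) = H(X,Y) - H(X)

H(X,Y) = -Σ_{x,y} P(x,y) log₂ P(x,y). Per-cell terms -P(x,y)·log₂P(x,y):
  X=0: 0.426891, 0.188356, 0.114586
  X=1: 0.114586, 0.401051, 0.449042
  X=2: 0.188356, 0.401051, 0.426891
  X=3: 0.188356, 0.114586, 0.114586
Sum of the 12 terms: H(X,Y) = 3.12834 bits

Marginal of X (row sums):
  P(X=0) = 8/49 + 2/49 + 1/49 = 11/49
  P(X=1) = 1/49 + 1/7 + 9/49 = 17/49
  P(X=2) = 2/49 + 1/7 + 8/49 = 17/49
  P(X=3) = 2/49 + 1/49 + 1/49 = 4/49
H(X) = -[(11/49)·log₂(11/49) + (17/49)·log₂(17/49) + (17/49)·log₂(17/49) + (4/49)·log₂(4/49)]
  = 0.483838 + 0.529861 + 0.529861 + 0.295078 = 1.83864 bits

H(Y|X) = H(X,Y) - H(X) = 3.12834 - 1.83864 = 1.2897 bits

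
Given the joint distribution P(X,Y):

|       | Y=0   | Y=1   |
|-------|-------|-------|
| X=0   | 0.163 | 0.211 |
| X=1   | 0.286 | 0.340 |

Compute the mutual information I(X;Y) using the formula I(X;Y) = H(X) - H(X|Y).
0.0003 bits

I(X;Y) = H(X) - H(X|Y)

Marginal of X (row sums):
  P(X=0) = 0.163 + 0.211 = 0.374
  P(X=1) = 0.286 + 0.340 = 0.626
H(X) = -[0.374·log₂(0.374) + 0.626·log₂(0.626)]
  = 0.5307 + 0.4230 = 0.9537 bits

Marginal of Y (column sums):
  P(Y=0) = 0.163 + 0.286 = 0.449
  P(Y=1) = 0.211 + 0.340 = 0.551
H(X|Y) = Σ_y P(y)·H(X|Y=y):
  Y=0: P(Y=0) = 0.449, P(X|Y=0) = (163/449, 286/449) → H(X|Y=0) = 0.9452
  Y=1: P(Y=1) = 0.551, P(X|Y=1) = (211/551, 340/551) → H(X|Y=1) = 0.9601
H(X|Y) = 0.449·0.9452 + 0.551·0.9601 = 0.9534 bits

I(X;Y) = H(X) - H(X|Y) = 0.9537 - 0.9534 = 0.0003 bits

Cross-check via I(X;Y) = H(X) + H(Y) - H(X,Y): computing H(Y) from the column sums and H(X,Y) from the 4 cells in the same way gives H(Y) = 0.9925 bits and H(X,Y) = 1.9459 bits, so
I(X;Y) = 0.9537 + 0.9925 - 1.9459 = 0.0003 bits ✓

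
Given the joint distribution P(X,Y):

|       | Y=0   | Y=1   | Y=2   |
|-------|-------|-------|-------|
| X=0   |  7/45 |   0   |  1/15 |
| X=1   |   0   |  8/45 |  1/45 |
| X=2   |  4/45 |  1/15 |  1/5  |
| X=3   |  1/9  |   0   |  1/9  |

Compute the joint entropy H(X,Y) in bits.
2.9827 bits

H(X,Y) = -Σ_{x,y} P(x,y) log₂ P(x,y). Per-cell terms -P(x,y)·log₂P(x,y):
  X=0: 0.417589, 0.000000, 0.260459
  X=1: 0.000000, 0.442996, 0.122041
  X=2: 0.310387, 0.260459, 0.464386
  X=3: 0.352214, 0.000000, 0.352214
  (cells with P = 0 contribute 0)
Sum of the 12 terms: H(X,Y) = 2.9827 bits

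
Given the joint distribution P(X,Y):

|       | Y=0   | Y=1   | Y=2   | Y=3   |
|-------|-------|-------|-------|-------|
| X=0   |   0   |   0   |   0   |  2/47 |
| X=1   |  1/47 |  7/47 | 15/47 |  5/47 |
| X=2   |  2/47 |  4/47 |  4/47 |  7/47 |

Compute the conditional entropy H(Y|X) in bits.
1.6293 bits

H(Y|X) = H(X,Y) - H(X)

H(X,Y) = -Σ_{x,y} P(x,y) log₂ P(x,y). Per-cell terms -P(x,y)·log₂P(x,y):
  X=0: 0.00000, 0.00000, 0.00000, 0.19381
  X=1: 0.11818, 0.40916, 0.52586, 0.34390
  X=2: 0.19381, 0.30252, 0.30252, 0.40916
  (cells with P = 0 contribute 0)
Sum of the 12 terms: H(X,Y) = 2.7989 bits

Marginal of X (row sums):
  P(X=0) = 0 + 0 + 0 + 2/47 = 2/47
  P(X=1) = 1/47 + 7/47 + 15/47 + 5/47 = 28/47
  P(X=2) = 2/47 + 4/47 + 4/47 + 7/47 = 17/47
H(X) = -[(2/47)·log₂(2/47) + (28/47)·log₂(28/47) + (17/47)·log₂(17/47)]
  = 0.19381 + 0.44516 + 0.53066 = 1.1696 bits

H(Y|X) = H(X,Y) - H(X) = 2.7989 - 1.1696 = 1.6293 bits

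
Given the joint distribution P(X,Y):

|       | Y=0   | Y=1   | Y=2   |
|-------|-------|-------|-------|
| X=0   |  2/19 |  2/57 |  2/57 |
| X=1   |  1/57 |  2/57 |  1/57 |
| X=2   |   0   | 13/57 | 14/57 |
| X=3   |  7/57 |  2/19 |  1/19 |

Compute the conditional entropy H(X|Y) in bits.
1.4202 bits

H(X|Y) = H(X,Y) - H(Y)

H(X,Y) = -Σ_{x,y} P(x,y) log₂ P(x,y). Per-cell terms -P(x,y)·log₂P(x,y):
  X=0: 0.34188711, 0.16957509, 0.16957509
  X=1: 0.10233140, 0.16957509, 0.10233140
  X=2: 0.00000000, 0.48634831, 0.49749985
  X=3: 0.37155694, 0.34188711, 0.22357513
  (cells with P = 0 contribute 0)
Sum of the 12 terms: H(X,Y) = 2.9761425 bits

Marginal of Y (column sums):
  P(Y=0) = 2/19 + 1/57 + 0 + 7/57 = 14/57
  P(Y=1) = 2/57 + 2/57 + 13/57 + 2/19 = 23/57
  P(Y=2) = 2/57 + 1/57 + 14/57 + 1/19 = 20/57
H(Y) = -[(14/57)·log₂(14/57) + (23/57)·log₂(23/57) + (20/57)·log₂(20/57)]
  = 0.49749985 + 0.52832536 + 0.53016208 = 1.5559873 bits

H(X|Y) = H(X,Y) - H(Y) = 2.9761425 - 1.5559873 = 1.4202 bits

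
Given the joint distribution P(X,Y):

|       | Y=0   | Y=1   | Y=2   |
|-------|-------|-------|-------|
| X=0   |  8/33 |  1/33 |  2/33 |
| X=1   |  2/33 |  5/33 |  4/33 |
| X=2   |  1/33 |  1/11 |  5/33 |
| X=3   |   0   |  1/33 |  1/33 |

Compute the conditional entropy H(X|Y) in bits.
1.5248 bits

H(X|Y) = H(X,Y) - H(Y)

H(X,Y) = -Σ_{x,y} P(x,y) log₂ P(x,y). Per-cell terms -P(x,y)·log₂P(x,y):
  X=0: 0.49561, 0.15286, 0.24511
  X=1: 0.24511, 0.41249, 0.36902
  X=2: 0.15286, 0.31449, 0.41249
  X=3: 0.00000, 0.15286, 0.15286
  (cells with P = 0 contribute 0)
Sum of the 12 terms: H(X,Y) = 3.1058 bits

Marginal of Y (column sums):
  P(Y=0) = 8/33 + 2/33 + 1/33 + 0 = 1/3
  P(Y=1) = 1/33 + 5/33 + 1/11 + 1/33 = 10/33
  P(Y=2) = 2/33 + 4/33 + 5/33 + 1/33 = 4/11
H(Y) = -[(1/3)·log₂(1/3) + (10/33)·log₂(10/33) + (4/11)·log₂(4/11)]
  = 0.52832 + 0.52196 + 0.53070 = 1.5810 bits

H(X|Y) = H(X,Y) - H(Y) = 3.1058 - 1.5810 = 1.5248 bits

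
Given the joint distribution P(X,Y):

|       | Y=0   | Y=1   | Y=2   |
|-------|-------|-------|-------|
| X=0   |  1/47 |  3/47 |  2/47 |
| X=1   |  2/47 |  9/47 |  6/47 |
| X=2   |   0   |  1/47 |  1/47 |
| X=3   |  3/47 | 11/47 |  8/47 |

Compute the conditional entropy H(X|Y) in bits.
1.6050 bits

H(X|Y) = H(X,Y) - H(Y)

H(X,Y) = -Σ_{x,y} P(x,y) log₂ P(x,y). Per-cell terms -P(x,y)·log₂P(x,y):
  X=0: 0.1182, 0.2534, 0.1938
  X=1: 0.1938, 0.4566, 0.3791
  X=2: 0.0000, 0.1182, 0.1182
  X=3: 0.2534, 0.4904, 0.4348
  (cells with P = 0 contribute 0)
Sum of the 12 terms: H(X,Y) = 3.0099 bits

Marginal of Y (column sums):
  P(Y=0) = 1/47 + 2/47 + 0 + 3/47 = 6/47
  P(Y=1) = 3/47 + 9/47 + 1/47 + 11/47 = 24/47
  P(Y=2) = 2/47 + 6/47 + 1/47 + 8/47 = 17/47
H(Y) = -[(6/47)·log₂(6/47) + (24/47)·log₂(24/47) + (17/47)·log₂(17/47)]
  = 0.3791 + 0.4951 + 0.5307 = 1.4049 bits

H(X|Y) = H(X,Y) - H(Y) = 3.0099 - 1.4049 = 1.6050 bits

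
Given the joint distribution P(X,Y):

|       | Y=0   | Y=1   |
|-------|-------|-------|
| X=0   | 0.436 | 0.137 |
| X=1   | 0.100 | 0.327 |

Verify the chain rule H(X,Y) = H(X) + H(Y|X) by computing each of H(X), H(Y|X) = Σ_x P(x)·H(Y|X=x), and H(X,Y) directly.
H(X) = 0.9846 bits, H(Y|X) = 0.7900 bits, H(X,Y) = 1.7746 bits

Marginal of X (row sums):
  P(X=0) = 0.436 + 0.137 = 0.573
  P(X=1) = 0.100 + 0.327 = 0.427
H(X) = -[0.573·log₂(0.573) + 0.427·log₂(0.427)]
  = 0.460344 + 0.524224 = 0.9846 bits

H(Y|X) = Σ_x P(x)·H(Y|X=x):
  X=0: P(X=0) = 0.573, P(Y|X=0) = (436/573, 137/573) → H(Y|X=0) = 0.793528
  X=1: P(X=1) = 0.427, P(Y|X=1) = (100/427, 327/427) → H(Y|X=1) = 0.785248
H(Y|X) = 0.573·0.793528 + 0.427·0.785248 = 0.7900 bits

H(X,Y) = -Σ_{x,y} P(x,y) log₂ P(x,y). Per-cell terms -P(x,y)·log₂P(x,y):
  X=0: 0.522154, 0.392882
  X=1: 0.332193, 0.527332
Sum of the 4 terms: H(X,Y) = 1.7746 bits

Chain rule check:
  H(X) + H(Y|X) = 0.9846 + 0.7900 = 1.7746 bits
  H(X,Y) = 1.7746 bits
✓ Chain rule verified.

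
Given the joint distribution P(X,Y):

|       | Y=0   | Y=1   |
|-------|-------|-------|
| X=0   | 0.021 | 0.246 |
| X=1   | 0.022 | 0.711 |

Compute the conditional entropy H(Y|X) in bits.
0.2486 bits

H(Y|X) = H(X,Y) - H(X)

H(X,Y) = -Σ_{x,y} P(x,y) log₂ P(x,y). Per-cell terms -P(x,y)·log₂P(x,y):
  X=0: 0.11704, 0.49772
  X=1: 0.12114, 0.34987
Sum of the 4 terms: H(X,Y) = 1.08577 bits

Marginal of X (row sums):
  P(X=0) = 0.021 + 0.246 = 0.267
  P(X=1) = 0.022 + 0.711 = 0.733
H(X) = -[0.267·log₂(0.267) + 0.733·log₂(0.733)]
  = 0.50866 + 0.32847 = 0.83713 bits

H(Y|X) = H(X,Y) - H(X) = 1.08577 - 0.83713 = 0.2486 bits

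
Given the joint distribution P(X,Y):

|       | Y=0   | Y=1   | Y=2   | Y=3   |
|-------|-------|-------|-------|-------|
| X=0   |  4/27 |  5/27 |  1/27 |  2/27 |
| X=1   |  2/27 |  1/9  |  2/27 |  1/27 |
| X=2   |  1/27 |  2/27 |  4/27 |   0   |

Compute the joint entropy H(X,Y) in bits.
3.2599 bits

H(X,Y) = -Σ_{x,y} P(x,y) log₂ P(x,y). Per-cell terms -P(x,y)·log₂P(x,y):
  X=0: 0.40813, 0.45055, 0.17611, 0.27814
  X=1: 0.27814, 0.35221, 0.27814, 0.17611
  X=2: 0.17611, 0.27814, 0.40813, 0.00000
  (cells with P = 0 contribute 0)
Sum of the 12 terms: H(X,Y) = 3.2599 bits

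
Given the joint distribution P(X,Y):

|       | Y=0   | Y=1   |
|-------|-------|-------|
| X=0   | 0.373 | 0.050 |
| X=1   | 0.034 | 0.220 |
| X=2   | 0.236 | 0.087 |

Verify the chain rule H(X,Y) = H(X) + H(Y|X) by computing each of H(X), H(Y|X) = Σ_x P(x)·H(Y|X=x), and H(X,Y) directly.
H(X) = 1.5539 bits, H(Y|X) = 0.6375 bits, H(X,Y) = 2.1913 bits

Marginal of X (row sums):
  P(X=0) = 0.373 + 0.050 = 0.423
  P(X=1) = 0.034 + 0.220 = 0.254
  P(X=2) = 0.236 + 0.087 = 0.323
H(X) = -[0.423·log₂(0.423) + 0.254·log₂(0.254) + 0.323·log₂(0.323)]
  = 0.52506 + 0.50218 + 0.52662 = 1.5539 bits

H(Y|X) = Σ_x P(x)·H(Y|X=x):
  X=0: P(X=0) = 0.423, P(Y|X=0) = (373/423, 50/423) → H(Y|X=0) = 0.52417
  X=1: P(X=1) = 0.254, P(Y|X=1) = (17/127, 110/127) → H(Y|X=1) = 0.56793
  X=2: P(X=2) = 0.323, P(Y|X=2) = (236/323, 87/323) → H(Y|X=2) = 0.84053
H(Y|X) = 0.423·0.52417 + 0.254·0.56793 + 0.323·0.84053 = 0.6375 bits

H(X,Y) = -Σ_{x,y} P(x,y) log₂ P(x,y). Per-cell terms -P(x,y)·log₂P(x,y):
  X=0: 0.53069, 0.21610
  X=1: 0.16586, 0.48057
  X=2: 0.49162, 0.30649
Sum of the 6 terms: H(X,Y) = 2.1913 bits

Chain rule check:
  H(X) + H(Y|X) = 1.5539 + 0.6375 = 2.1914 bits
  H(X,Y) = 2.1913 bits
✓ Chain rule verified (Δ = 0.0001 is 4-dp rounding noise: each of the three values was rounded independently).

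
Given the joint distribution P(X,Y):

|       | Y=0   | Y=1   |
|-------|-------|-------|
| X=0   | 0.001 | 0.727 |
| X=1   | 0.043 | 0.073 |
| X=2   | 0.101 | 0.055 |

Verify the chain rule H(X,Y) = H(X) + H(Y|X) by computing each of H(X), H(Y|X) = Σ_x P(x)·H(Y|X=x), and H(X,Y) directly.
H(X) = 1.1121 bits, H(Y|X) = 0.2674 bits, H(X,Y) = 1.3794 bits

Marginal of X (row sums):
  P(X=0) = 0.001 + 0.727 = 0.728
  P(X=1) = 0.043 + 0.073 = 0.116
  P(X=2) = 0.101 + 0.055 = 0.156
H(X) = -[0.728·log₂(0.728) + 0.116·log₂(0.116) + 0.156·log₂(0.156)]
  = 0.33342 + 0.36051 + 0.41814 = 1.1121 bits

H(Y|X) = Σ_x P(x)·H(Y|X=x):
  X=0: P(X=0) = 0.728, P(Y|X=0) = (1/728, 727/728) → H(Y|X=0) = 0.01504
  X=1: P(X=1) = 0.116, P(Y|X=1) = (43/116, 73/116) → H(Y|X=1) = 0.95120
  X=2: P(X=2) = 0.156, P(Y|X=2) = (101/156, 55/156) → H(Y|X=2) = 0.93634
H(Y|X) = 0.728·0.01504 + 0.116·0.95120 + 0.156·0.93634 = 0.2674 bits

H(X,Y) = -Σ_{x,y} P(x,y) log₂ P(x,y). Per-cell terms -P(x,y)·log₂P(x,y):
  X=0: 0.00997, 0.33440
  X=1: 0.19520, 0.27565
  X=2: 0.33406, 0.23014
Sum of the 6 terms: H(X,Y) = 1.3794 bits

Chain rule check:
  H(X) + H(Y|X) = 1.1121 + 0.2674 = 1.3795 bits
  H(X,Y) = 1.3794 bits
✓ Chain rule verified (Δ = 0.0001 is 4-dp rounding noise: each of the three values was rounded independently).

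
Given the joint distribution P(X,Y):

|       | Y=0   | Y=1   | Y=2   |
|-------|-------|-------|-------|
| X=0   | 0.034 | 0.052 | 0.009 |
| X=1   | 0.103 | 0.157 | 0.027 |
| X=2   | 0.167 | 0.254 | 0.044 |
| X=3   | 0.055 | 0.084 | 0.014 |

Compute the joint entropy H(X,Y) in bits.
3.0949 bits

H(X,Y) = -Σ_{x,y} P(x,y) log₂ P(x,y). Per-cell terms -P(x,y)·log₂P(x,y):
  X=0: 0.165863, 0.221798, 0.061163
  X=1: 0.337766, 0.419373, 0.140694
  X=2: 0.431207, 0.502183, 0.198280
  X=3: 0.230143, 0.300171, 0.086218
Sum of the 12 terms: H(X,Y) = 3.0949 bits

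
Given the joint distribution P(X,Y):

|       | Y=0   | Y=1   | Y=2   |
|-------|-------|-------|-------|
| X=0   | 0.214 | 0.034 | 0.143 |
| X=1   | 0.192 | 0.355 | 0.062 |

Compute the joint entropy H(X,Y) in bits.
2.2794 bits

H(X,Y) = -Σ_{x,y} P(x,y) log₂ P(x,y). Per-cell terms -P(x,y)·log₂P(x,y):
  X=0: 0.47600, 0.16586, 0.40125
  X=1: 0.45712, 0.53041, 0.24872
Sum of the 6 terms: H(X,Y) = 2.2794 bits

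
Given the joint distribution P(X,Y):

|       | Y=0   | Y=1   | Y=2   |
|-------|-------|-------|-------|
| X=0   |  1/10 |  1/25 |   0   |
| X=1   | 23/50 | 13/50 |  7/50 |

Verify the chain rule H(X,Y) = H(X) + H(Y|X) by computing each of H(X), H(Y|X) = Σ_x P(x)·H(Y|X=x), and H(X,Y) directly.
H(X) = 0.5842 bits, H(Y|X) = 1.3514 bits, H(X,Y) = 1.9357 bits

Marginal of X (row sums):
  P(X=0) = 1/10 + 1/25 + 0 = 7/50
  P(X=1) = 23/50 + 13/50 + 7/50 = 43/50
H(X) = -[(7/50)·log₂(7/50) + (43/50)·log₂(43/50)]
  = 0.3971 + 0.1871 = 0.5842 bits

H(Y|X) = Σ_x P(x)·H(Y|X=x):
  X=0: P(X=0) = 7/50, P(Y|X=0) = (5/7, 2/7, 0) → H(Y|X=0) = 0.8631
  X=1: P(X=1) = 43/50, P(Y|X=1) = (23/43, 13/43, 7/43) → H(Y|X=1) = 1.4309
H(Y|X) = (7/50)·0.8631 + (43/50)·1.4309 = 1.3514 bits

H(X,Y) = -Σ_{x,y} P(x,y) log₂ P(x,y). Per-cell terms -P(x,y)·log₂P(x,y):
  X=0: 0.3322, 0.1858, 0.0000
  X=1: 0.5153, 0.5053, 0.3971
  (cells with P = 0 contribute 0)
Sum of the 6 terms: H(X,Y) = 1.9357 bits

Chain rule check:
  H(X) + H(Y|X) = 0.5842 + 1.3514 = 1.9356 bits
  H(X,Y) = 1.9357 bits
✓ Chain rule verified (Δ = 0.0001 is 4-dp rounding noise: each of the three values was rounded independently).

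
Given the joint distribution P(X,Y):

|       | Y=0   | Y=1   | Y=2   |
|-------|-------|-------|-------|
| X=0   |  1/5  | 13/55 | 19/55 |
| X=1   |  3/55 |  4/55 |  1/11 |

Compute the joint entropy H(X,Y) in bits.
2.3044 bits

H(X,Y) = -Σ_{x,y} P(x,y) log₂ P(x,y). Per-cell terms -P(x,y)·log₂P(x,y):
  X=0: 0.4644, 0.4919, 0.5297
  X=1: 0.2289, 0.2750, 0.3145
Sum of the 6 terms: H(X,Y) = 2.3044 bits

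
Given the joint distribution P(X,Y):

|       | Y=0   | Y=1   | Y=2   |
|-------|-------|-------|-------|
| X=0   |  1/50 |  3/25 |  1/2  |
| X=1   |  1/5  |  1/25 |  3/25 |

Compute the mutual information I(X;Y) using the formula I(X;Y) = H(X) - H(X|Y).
0.2767 bits

I(X;Y) = H(X) - H(X|Y)

Marginal of X (row sums):
  P(X=0) = 1/50 + 3/25 + 1/2 = 16/25
  P(X=1) = 1/5 + 1/25 + 3/25 = 9/25
H(X) = -[(16/25)·log₂(16/25) + (9/25)·log₂(9/25)]
  = 0.4121 + 0.5306 = 0.9427 bits

Marginal of Y (column sums):
  P(Y=0) = 1/50 + 1/5 = 11/50
  P(Y=1) = 3/25 + 1/25 = 4/25
  P(Y=2) = 1/2 + 3/25 = 31/50
H(X|Y) = Σ_y P(y)·H(X|Y=y):
  Y=0: P(Y=0) = 11/50, P(X|Y=0) = (1/11, 10/11) → H(X|Y=0) = 0.4395
  Y=1: P(Y=1) = 4/25, P(X|Y=1) = (3/4, 1/4) → H(X|Y=1) = 0.8113
  Y=2: P(Y=2) = 31/50, P(X|Y=2) = (25/31, 6/31) → H(X|Y=2) = 0.7088
H(X|Y) = (11/50)·0.4395 + (4/25)·0.8113 + (31/50)·0.7088 = 0.6660 bits

I(X;Y) = H(X) - H(X|Y) = 0.9427 - 0.6660 = 0.2767 bits

Cross-check via I(X;Y) = H(X) + H(Y) - H(X,Y): computing H(Y) from the column sums and H(X,Y) from the 6 cells in the same way gives H(Y) = 1.3312 bits and H(X,Y) = 1.9972 bits, so
I(X;Y) = 0.9427 + 1.3312 - 1.9972 = 0.2767 bits ✓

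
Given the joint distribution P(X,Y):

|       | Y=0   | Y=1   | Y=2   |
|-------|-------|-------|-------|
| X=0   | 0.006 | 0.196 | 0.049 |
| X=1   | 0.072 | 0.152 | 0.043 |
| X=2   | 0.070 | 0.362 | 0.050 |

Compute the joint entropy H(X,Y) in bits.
2.6152 bits

H(X,Y) = -Σ_{x,y} P(x,y) log₂ P(x,y). Per-cell terms -P(x,y)·log₂P(x,y):
  X=0: 0.04428, 0.46081, 0.21320
  X=1: 0.27330, 0.41311, 0.19520
  X=2: 0.26856, 0.53067, 0.21610
Sum of the 9 terms: H(X,Y) = 2.6152 bits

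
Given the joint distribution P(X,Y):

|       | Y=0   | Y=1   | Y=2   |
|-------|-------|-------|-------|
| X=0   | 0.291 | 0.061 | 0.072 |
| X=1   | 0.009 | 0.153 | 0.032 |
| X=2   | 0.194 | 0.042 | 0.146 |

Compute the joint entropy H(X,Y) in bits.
2.7285 bits

H(X,Y) = -Σ_{x,y} P(x,y) log₂ P(x,y). Per-cell terms -P(x,y)·log₂P(x,y):
  X=0: 0.5182, 0.2461, 0.2733
  X=1: 0.0612, 0.4144, 0.1589
  X=2: 0.4590, 0.1921, 0.4053
Sum of the 9 terms: H(X,Y) = 2.7285 bits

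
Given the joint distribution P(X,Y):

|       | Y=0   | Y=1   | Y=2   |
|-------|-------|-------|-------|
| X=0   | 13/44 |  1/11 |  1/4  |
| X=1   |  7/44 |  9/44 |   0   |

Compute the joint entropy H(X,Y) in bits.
2.2244 bits

H(X,Y) = -Σ_{x,y} P(x,y) log₂ P(x,y). Per-cell terms -P(x,y)·log₂P(x,y):
  X=0: 0.5197, 0.3145, 0.5000
  X=1: 0.4219, 0.4683, 0.0000
  (cells with P = 0 contribute 0)
Sum of the 6 terms: H(X,Y) = 2.2244 bits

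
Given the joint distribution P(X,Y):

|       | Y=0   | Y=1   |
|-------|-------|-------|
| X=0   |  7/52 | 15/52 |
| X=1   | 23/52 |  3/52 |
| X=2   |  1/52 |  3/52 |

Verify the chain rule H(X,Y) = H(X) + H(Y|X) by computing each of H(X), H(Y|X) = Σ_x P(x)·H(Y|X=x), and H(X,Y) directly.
H(X) = 1.3097 bits, H(Y|X) = 0.7022 bits, H(X,Y) = 2.0119 bits

Marginal of X (row sums):
  P(X=0) = 7/52 + 15/52 = 11/26
  P(X=1) = 23/52 + 3/52 = 1/2
  P(X=2) = 1/52 + 3/52 = 1/13
H(X) = -[(11/26)·log₂(11/26) + (1/2)·log₂(1/2) + (1/13)·log₂(1/13)]
  = 0.525042 + 0.500000 + 0.284649 = 1.3097 bits

H(Y|X) = Σ_x P(x)·H(Y|X=x):
  X=0: P(X=0) = 11/26, P(Y|X=0) = (7/22, 15/22) → H(Y|X=0) = 0.902393
  X=1: P(X=1) = 1/2, P(Y|X=1) = (23/26, 3/26) → H(Y|X=1) = 0.515947
  X=2: P(X=2) = 1/13, P(Y|X=2) = (1/4, 3/4) → H(Y|X=2) = 0.811278
H(Y|X) = (11/26)·0.902393 + (1/2)·0.515947 + (1/13)·0.811278 = 0.7022 bits

H(X,Y) = -Σ_{x,y} P(x,y) log₂ P(x,y). Per-cell terms -P(x,y)·log₂P(x,y):
  X=0: 0.389454, 0.517370
  X=1: 0.520542, 0.237431
  X=2: 0.109624, 0.237431
Sum of the 6 terms: H(X,Y) = 2.0119 bits

Chain rule check:
  H(X) + H(Y|X) = 1.3097 + 0.7022 = 2.0119 bits
  H(X,Y) = 2.0119 bits
✓ Chain rule verified.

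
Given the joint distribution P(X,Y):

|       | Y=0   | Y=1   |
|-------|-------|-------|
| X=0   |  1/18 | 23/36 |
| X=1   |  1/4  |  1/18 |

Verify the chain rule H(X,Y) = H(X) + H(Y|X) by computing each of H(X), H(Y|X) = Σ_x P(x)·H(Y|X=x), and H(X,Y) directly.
H(X) = 0.8880 bits, H(Y|X) = 0.4883 bits, H(X,Y) = 1.3763 bits

Marginal of X (row sums):
  P(X=0) = 1/18 + 23/36 = 25/36
  P(X=1) = 1/4 + 1/18 = 11/36
H(X) = -[(25/36)·log₂(25/36) + (11/36)·log₂(11/36)]
  = 0.36533 + 0.52265 = 0.8880 bits

H(Y|X) = Σ_x P(x)·H(Y|X=x):
  X=0: P(X=0) = 25/36, P(Y|X=0) = (2/25, 23/25) → H(Y|X=0) = 0.40218
  X=1: P(X=1) = 11/36, P(Y|X=1) = (9/11, 2/11) → H(Y|X=1) = 0.68404
H(Y|X) = (25/36)·0.40218 + (11/36)·0.68404 = 0.4883 bits

H(X,Y) = -Σ_{x,y} P(x,y) log₂ P(x,y). Per-cell terms -P(x,y)·log₂P(x,y):
  X=0: 0.23166, 0.41295
  X=1: 0.50000, 0.23166
Sum of the 4 terms: H(X,Y) = 1.3763 bits

Chain rule check:
  H(X) + H(Y|X) = 0.8880 + 0.4883 = 1.3763 bits
  H(X,Y) = 1.3763 bits
✓ Chain rule verified.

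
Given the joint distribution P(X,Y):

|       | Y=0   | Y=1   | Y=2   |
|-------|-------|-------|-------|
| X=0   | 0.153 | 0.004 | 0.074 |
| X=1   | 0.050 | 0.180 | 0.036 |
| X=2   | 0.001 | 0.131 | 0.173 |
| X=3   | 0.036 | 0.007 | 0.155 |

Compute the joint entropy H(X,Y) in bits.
3.0299 bits

H(X,Y) = -Σ_{x,y} P(x,y) log₂ P(x,y). Per-cell terms -P(x,y)·log₂P(x,y):
  X=0: 0.41438, 0.03186, 0.27797
  X=1: 0.21610, 0.44531, 0.17265
  X=2: 0.00997, 0.38414, 0.43789
  X=3: 0.17265, 0.05011, 0.41690
Sum of the 12 terms: H(X,Y) = 3.0299 bits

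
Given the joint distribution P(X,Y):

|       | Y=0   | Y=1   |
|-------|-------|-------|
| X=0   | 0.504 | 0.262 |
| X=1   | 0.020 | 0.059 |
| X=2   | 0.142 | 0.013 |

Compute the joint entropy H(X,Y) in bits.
1.8396 bits

H(X,Y) = -Σ_{x,y} P(x,y) log₂ P(x,y). Per-cell terms -P(x,y)·log₂P(x,y):
  X=0: 0.4982, 0.5063
  X=1: 0.1129, 0.2409
  X=2: 0.3999, 0.0814
Sum of the 6 terms: H(X,Y) = 1.8396 bits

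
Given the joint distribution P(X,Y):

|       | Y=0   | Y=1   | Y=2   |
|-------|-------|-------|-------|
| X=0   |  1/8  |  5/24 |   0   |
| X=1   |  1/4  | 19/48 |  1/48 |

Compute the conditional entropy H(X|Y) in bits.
0.9059 bits

H(X|Y) = H(X,Y) - H(Y)

H(X,Y) = -Σ_{x,y} P(x,y) log₂ P(x,y). Per-cell terms -P(x,y)·log₂P(x,y):
  X=0: 0.3750, 0.4715, 0.0000
  X=1: 0.5000, 0.5292, 0.1164
  (cells with P = 0 contribute 0)
Sum of the 6 terms: H(X,Y) = 1.9921 bits

Marginal of Y (column sums):
  P(Y=0) = 1/8 + 1/4 = 3/8
  P(Y=1) = 5/24 + 19/48 = 29/48
  P(Y=2) = 0 + 1/48 = 1/48
H(Y) = -[(3/8)·log₂(3/8) + (29/48)·log₂(29/48) + (1/48)·log₂(1/48)]
  = 0.5306 + 0.4392 + 0.1164 = 1.0862 bits

H(X|Y) = H(X,Y) - H(Y) = 1.9921 - 1.0862 = 0.9059 bits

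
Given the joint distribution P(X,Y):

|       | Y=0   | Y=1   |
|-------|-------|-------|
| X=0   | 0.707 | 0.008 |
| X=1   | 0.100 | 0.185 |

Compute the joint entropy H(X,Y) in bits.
1.1919 bits

H(X,Y) = -Σ_{x,y} P(x,y) log₂ P(x,y). Per-cell terms -P(x,y)·log₂P(x,y):
  X=0: 0.35365, 0.05573
  X=1: 0.33219, 0.45036
Sum of the 4 terms: H(X,Y) = 1.1919 bits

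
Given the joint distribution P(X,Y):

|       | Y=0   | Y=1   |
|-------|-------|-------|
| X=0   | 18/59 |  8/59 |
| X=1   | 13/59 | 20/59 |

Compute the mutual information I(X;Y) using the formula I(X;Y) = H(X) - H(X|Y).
0.0647 bits

I(X;Y) = H(X) - H(X|Y)

Marginal of X (row sums):
  P(X=0) = 18/59 + 8/59 = 26/59
  P(X=1) = 13/59 + 20/59 = 33/59
H(X) = -[(26/59)·log₂(26/59) + (33/59)·log₂(33/59)]
  = 0.52097 + 0.46885 = 0.98982 bits

Marginal of Y (column sums):
  P(Y=0) = 18/59 + 13/59 = 31/59
  P(Y=1) = 8/59 + 20/59 = 28/59
H(X|Y) = Σ_y P(y)·H(X|Y=y):
  Y=0: P(Y=0) = 31/59, P(X|Y=0) = (18/31, 13/31) → H(X|Y=0) = 0.98115
  Y=1: P(Y=1) = 28/59, P(X|Y=1) = (2/7, 5/7) → H(X|Y=1) = 0.86312
H(X|Y) = (31/59)·0.98115 + (28/59)·0.86312 = 0.92514 bits

I(X;Y) = H(X) - H(X|Y) = 0.98982 - 0.92514 = 0.0647 bits

Cross-check via I(X;Y) = H(X) + H(Y) - H(X,Y): computing H(Y) from the column sums and H(X,Y) from the 4 cells in the same way gives H(Y) = 0.99813 bits and H(X,Y) = 1.92327 bits, so
I(X;Y) = 0.98982 + 0.99813 - 1.92327 = 0.0647 bits ✓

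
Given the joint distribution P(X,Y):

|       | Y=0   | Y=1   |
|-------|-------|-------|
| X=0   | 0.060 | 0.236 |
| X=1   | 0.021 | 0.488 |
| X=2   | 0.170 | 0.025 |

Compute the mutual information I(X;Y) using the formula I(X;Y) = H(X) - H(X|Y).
0.3636 bits

I(X;Y) = H(X) - H(X|Y)

Marginal of X (row sums):
  P(X=0) = 0.060 + 0.236 = 0.296
  P(X=1) = 0.021 + 0.488 = 0.509
  P(X=2) = 0.170 + 0.025 = 0.195
H(X) = -[0.296·log₂(0.296) + 0.509·log₂(0.509) + 0.195·log₂(0.195)]
  = 0.519874 + 0.495900 + 0.459899 = 1.47567 bits

Marginal of Y (column sums):
  P(Y=0) = 0.060 + 0.021 + 0.170 = 0.251
  P(Y=1) = 0.236 + 0.488 + 0.025 = 0.749
H(X|Y) = Σ_y P(y)·H(X|Y=y):
  Y=0: P(Y=0) = 0.251, P(X|Y=0) = (60/251, 21/251, 170/251) → H(X|Y=0) = 1.173741
  Y=1: P(Y=1) = 0.749, P(X|Y=1) = (236/749, 488/749, 25/749) → H(X|Y=1) = 1.091412
H(X|Y) = 0.251·1.173741 + 0.749·1.091412 = 1.11208 bits

I(X;Y) = H(X) - H(X|Y) = 1.47567 - 1.11208 = 0.3636 bits

Cross-check via I(X;Y) = H(X) + H(Y) - H(X,Y): computing H(Y) from the column sums and H(X,Y) from the 6 cells in the same way gives H(Y) = 0.81286 bits and H(X,Y) = 1.92494 bits, so
I(X;Y) = 1.47567 + 0.81286 - 1.92494 = 0.3636 bits ✓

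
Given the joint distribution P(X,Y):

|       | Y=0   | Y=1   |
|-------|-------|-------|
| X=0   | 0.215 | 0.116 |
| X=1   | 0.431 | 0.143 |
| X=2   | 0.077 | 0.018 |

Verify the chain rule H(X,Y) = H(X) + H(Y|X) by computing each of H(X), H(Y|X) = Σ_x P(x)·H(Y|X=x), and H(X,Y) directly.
H(X) = 1.3103 bits, H(Y|X) = 0.8407 bits, H(X,Y) = 2.1510 bits

Marginal of X (row sums):
  P(X=0) = 0.215 + 0.116 = 0.331
  P(X=1) = 0.431 + 0.143 = 0.574
  P(X=2) = 0.077 + 0.018 = 0.095
H(X) = -[0.331·log₂(0.331) + 0.574·log₂(0.574) + 0.095·log₂(0.095)]
  = 0.52798 + 0.45970 + 0.32261 = 1.3103 bits

H(Y|X) = Σ_x P(x)·H(Y|X=x):
  X=0: P(X=0) = 0.331, P(Y|X=0) = (215/331, 116/331) → H(Y|X=0) = 0.93447
  X=1: P(X=1) = 0.574, P(Y|X=1) = (431/574, 143/574) → H(Y|X=1) = 0.80989
  X=2: P(X=2) = 0.095, P(Y|X=2) = (77/95, 18/95) → H(Y|X=2) = 0.70037
H(Y|X) = 0.331·0.93447 + 0.574·0.80989 + 0.095·0.70037 = 0.8407 bits

H(X,Y) = -Σ_{x,y} P(x,y) log₂ P(x,y). Per-cell terms -P(x,y)·log₂P(x,y):
  X=0: 0.47678, 0.36051
  X=1: 0.52334, 0.40125
  X=2: 0.28482, 0.10433
Sum of the 6 terms: H(X,Y) = 2.1510 bits

Chain rule check:
  H(X) + H(Y|X) = 1.3103 + 0.8407 = 2.1510 bits
  H(X,Y) = 2.1510 bits
✓ Chain rule verified.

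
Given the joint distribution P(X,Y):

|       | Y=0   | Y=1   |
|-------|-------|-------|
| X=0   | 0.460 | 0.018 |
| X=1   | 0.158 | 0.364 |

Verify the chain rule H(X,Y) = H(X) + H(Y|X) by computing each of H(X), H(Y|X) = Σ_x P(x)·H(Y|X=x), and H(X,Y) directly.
H(X) = 0.9986 bits, H(Y|X) = 0.5724 bits, H(X,Y) = 1.5710 bits

Marginal of X (row sums):
  P(X=0) = 0.460 + 0.018 = 0.478
  P(X=1) = 0.158 + 0.364 = 0.522
H(X) = -[0.478·log₂(0.478) + 0.522·log₂(0.522)]
  = 0.50903 + 0.48957 = 0.9986 bits

H(Y|X) = Σ_x P(x)·H(Y|X=x):
  X=0: P(X=0) = 0.478, P(Y|X=0) = (230/239, 9/239) → H(Y|X=0) = 0.23144
  X=1: P(X=1) = 0.522, P(Y|X=1) = (79/261, 182/261) → H(Y|X=1) = 0.88454
H(Y|X) = 0.478·0.23144 + 0.522·0.88454 = 0.5724 bits

H(X,Y) = -Σ_{x,y} P(x,y) log₂ P(x,y). Per-cell terms -P(x,y)·log₂P(x,y):
  X=0: 0.51534, 0.10433
  X=1: 0.42060, 0.53071
Sum of the 4 terms: H(X,Y) = 1.5710 bits

Chain rule check:
  H(X) + H(Y|X) = 0.9986 + 0.5724 = 1.5710 bits
  H(X,Y) = 1.5710 bits
✓ Chain rule verified.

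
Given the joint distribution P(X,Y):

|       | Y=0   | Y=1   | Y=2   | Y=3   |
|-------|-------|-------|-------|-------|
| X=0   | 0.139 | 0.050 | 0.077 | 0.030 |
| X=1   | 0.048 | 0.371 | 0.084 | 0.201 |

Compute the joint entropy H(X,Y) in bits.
2.5548 bits

H(X,Y) = -Σ_{x,y} P(x,y) log₂ P(x,y). Per-cell terms -P(x,y)·log₂P(x,y):
  X=0: 0.39571, 0.21610, 0.28482, 0.15177
  X=1: 0.21028, 0.53072, 0.30017, 0.46526
Sum of the 8 terms: H(X,Y) = 2.5548 bits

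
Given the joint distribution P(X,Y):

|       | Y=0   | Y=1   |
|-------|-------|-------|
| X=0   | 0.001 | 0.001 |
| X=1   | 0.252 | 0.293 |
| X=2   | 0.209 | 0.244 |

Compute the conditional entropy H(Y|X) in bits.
0.9958 bits

H(Y|X) = H(X,Y) - H(X)

H(X,Y) = -Σ_{x,y} P(x,y) log₂ P(x,y). Per-cell terms -P(x,y)·log₂P(x,y):
  X=0: 0.00997, 0.00997
  X=1: 0.50110, 0.51891
  X=2: 0.47201, 0.49655
Sum of the 6 terms: H(X,Y) = 2.0085 bits

Marginal of X (row sums):
  P(X=0) = 0.001 + 0.001 = 0.002
  P(X=1) = 0.252 + 0.293 = 0.545
  P(X=2) = 0.209 + 0.244 = 0.453
H(X) = -[0.002·log₂(0.002) + 0.545·log₂(0.545) + 0.453·log₂(0.453)]
  = 0.01793 + 0.47724 + 0.51751 = 1.0127 bits

H(Y|X) = H(X,Y) - H(X) = 2.0085 - 1.0127 = 0.9958 bits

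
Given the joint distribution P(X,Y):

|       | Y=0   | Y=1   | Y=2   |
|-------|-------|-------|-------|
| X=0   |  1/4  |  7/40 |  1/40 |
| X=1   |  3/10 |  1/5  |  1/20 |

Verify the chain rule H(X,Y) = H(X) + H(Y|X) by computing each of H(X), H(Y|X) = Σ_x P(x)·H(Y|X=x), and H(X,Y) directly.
H(X) = 0.9928 bits, H(Y|X) = 1.2819 bits, H(X,Y) = 2.2747 bits

Marginal of X (row sums):
  P(X=0) = 1/4 + 7/40 + 1/40 = 9/20
  P(X=1) = 3/10 + 1/5 + 1/20 = 11/20
H(X) = -[(9/20)·log₂(9/20) + (11/20)·log₂(11/20)]
  = 0.5184 + 0.4744 = 0.9928 bits

H(Y|X) = Σ_x P(x)·H(Y|X=x):
  X=0: P(X=0) = 9/20, P(Y|X=0) = (5/9, 7/18, 1/18) → H(Y|X=0) = 1.2327
  X=1: P(X=1) = 11/20, P(Y|X=1) = (6/11, 4/11, 1/11) → H(Y|X=1) = 1.3222
H(Y|X) = (9/20)·1.2327 + (11/20)·1.3222 = 1.2819 bits

H(X,Y) = -Σ_{x,y} P(x,y) log₂ P(x,y). Per-cell terms -P(x,y)·log₂P(x,y):
  X=0: 0.5000, 0.4401, 0.1330
  X=1: 0.5211, 0.4644, 0.2161
Sum of the 6 terms: H(X,Y) = 2.2747 bits

Chain rule check:
  H(X) + H(Y|X) = 0.9928 + 1.2819 = 2.2747 bits
  H(X,Y) = 2.2747 bits
✓ Chain rule verified.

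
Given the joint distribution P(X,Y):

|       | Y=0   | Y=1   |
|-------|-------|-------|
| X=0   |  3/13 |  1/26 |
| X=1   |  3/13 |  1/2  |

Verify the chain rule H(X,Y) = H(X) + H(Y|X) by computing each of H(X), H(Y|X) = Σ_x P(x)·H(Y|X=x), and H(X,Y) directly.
H(X) = 0.8404 bits, H(Y|X) = 0.8168 bits, H(X,Y) = 1.6572 bits

Marginal of X (row sums):
  P(X=0) = 3/13 + 1/26 = 7/26
  P(X=1) = 3/13 + 1/2 = 19/26
H(X) = -[(7/26)·log₂(7/26) + (19/26)·log₂(19/26)]
  = 0.5097 + 0.3307 = 0.8404 bits

H(Y|X) = Σ_x P(x)·H(Y|X=x):
  X=0: P(X=0) = 7/26, P(Y|X=0) = (6/7, 1/7) → H(Y|X=0) = 0.5917
  X=1: P(X=1) = 19/26, P(Y|X=1) = (6/19, 13/19) → H(Y|X=1) = 0.8997
H(Y|X) = (7/26)·0.5917 + (19/26)·0.8997 = 0.8168 bits

H(X,Y) = -Σ_{x,y} P(x,y) log₂ P(x,y). Per-cell terms -P(x,y)·log₂P(x,y):
  X=0: 0.4882, 0.1808
  X=1: 0.4882, 0.5000
Sum of the 4 terms: H(X,Y) = 1.6572 bits

Chain rule check:
  H(X) + H(Y|X) = 0.8404 + 0.8168 = 1.6572 bits
  H(X,Y) = 1.6572 bits
✓ Chain rule verified.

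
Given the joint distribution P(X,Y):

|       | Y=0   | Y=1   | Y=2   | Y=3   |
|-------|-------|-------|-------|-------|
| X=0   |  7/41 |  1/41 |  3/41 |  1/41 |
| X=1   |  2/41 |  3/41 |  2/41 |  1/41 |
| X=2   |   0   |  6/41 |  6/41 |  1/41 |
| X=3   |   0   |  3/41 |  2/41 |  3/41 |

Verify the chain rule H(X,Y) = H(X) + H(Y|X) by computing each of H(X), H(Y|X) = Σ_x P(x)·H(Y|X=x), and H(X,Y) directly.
H(X) = 1.9643 bits, H(Y|X) = 1.5472 bits, H(X,Y) = 3.5114 bits

Marginal of X (row sums):
  P(X=0) = 7/41 + 1/41 + 3/41 + 1/41 = 12/41
  P(X=1) = 2/41 + 3/41 + 2/41 + 1/41 = 8/41
  P(X=2) = 0 + 6/41 + 6/41 + 1/41 = 13/41
  P(X=3) = 0 + 3/41 + 2/41 + 3/41 = 8/41
H(X) = -[(12/41)·log₂(12/41) + (8/41)·log₂(8/41) + (13/41)·log₂(13/41) + (8/41)·log₂(8/41)]
  = 0.51881 + 0.46001 + 0.52543 + 0.46001 = 1.9643 bits

H(Y|X) = Σ_x P(x)·H(Y|X=x):
  X=0: P(X=0) = 12/41, P(Y|X=0) = (7/12, 1/12, 1/4, 1/12) → H(Y|X=0) = 1.55110
  X=1: P(X=1) = 8/41, P(Y|X=1) = (1/4, 3/8, 1/4, 1/8) → H(Y|X=1) = 1.90564
  X=2: P(X=2) = 13/41, P(Y|X=2) = (0, 6/13, 6/13, 1/13) → H(Y|X=2) = 1.31432
  X=3: P(X=3) = 8/41, P(Y|X=3) = (0, 3/8, 1/4, 3/8) → H(Y|X=3) = 1.56128
H(Y|X) = (12/41)·1.55110 + (8/41)·1.90564 + (13/41)·1.31432 + (8/41)·1.56128 = 1.5472 bits

H(X,Y) = -Σ_{x,y} P(x,y) log₂ P(x,y). Per-cell terms -P(x,y)·log₂P(x,y):
  X=0: 0.43540, 0.13067, 0.27604, 0.13067
  X=1: 0.21256, 0.27604, 0.21256, 0.13067
  X=2: 0.00000, 0.40574, 0.40574, 0.13067
  X=3: 0.00000, 0.27604, 0.21256, 0.27604
  (cells with P = 0 contribute 0)
Sum of the 16 terms: H(X,Y) = 3.5114 bits

Chain rule check:
  H(X) + H(Y|X) = 1.9643 + 1.5472 = 3.5115 bits
  H(X,Y) = 3.5114 bits
✓ Chain rule verified (Δ = 0.0001 is 4-dp rounding noise: each of the three values was rounded independently).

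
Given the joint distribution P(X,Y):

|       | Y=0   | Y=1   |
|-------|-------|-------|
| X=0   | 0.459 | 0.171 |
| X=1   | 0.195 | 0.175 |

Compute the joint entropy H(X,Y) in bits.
1.8513 bits

H(X,Y) = -Σ_{x,y} P(x,y) log₂ P(x,y). Per-cell terms -P(x,y)·log₂P(x,y):
  X=0: 0.51566, 0.43570
  X=1: 0.45990, 0.44005
Sum of the 4 terms: H(X,Y) = 1.8513 bits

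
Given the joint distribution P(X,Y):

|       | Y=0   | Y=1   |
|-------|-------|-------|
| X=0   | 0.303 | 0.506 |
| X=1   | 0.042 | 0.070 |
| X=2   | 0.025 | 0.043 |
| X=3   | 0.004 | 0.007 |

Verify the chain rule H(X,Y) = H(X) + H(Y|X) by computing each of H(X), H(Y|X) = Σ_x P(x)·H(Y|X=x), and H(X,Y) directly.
H(X) = 0.9364 bits, H(Y|X) = 0.9537 bits, H(X,Y) = 1.8901 bits

Marginal of X (row sums):
  P(X=0) = 0.303 + 0.506 = 0.809
  P(X=1) = 0.042 + 0.070 = 0.112
  P(X=2) = 0.025 + 0.043 = 0.068
  P(X=3) = 0.004 + 0.007 = 0.011
H(X) = -[0.809·log₂(0.809) + 0.112·log₂(0.112) + 0.068·log₂(0.068) + 0.011·log₂(0.011)]
  = 0.24738 + 0.35374 + 0.26373 + 0.07157 = 0.9364 bits

H(Y|X) = Σ_x P(x)·H(Y|X=x):
  X=0: P(X=0) = 0.809, P(Y|X=0) = (303/809, 506/809) → H(Y|X=0) = 0.95409
  X=1: P(X=1) = 0.112, P(Y|X=1) = (3/8, 5/8) → H(Y|X=1) = 0.95443
  X=2: P(X=2) = 0.068, P(Y|X=2) = (25/68, 43/68) → H(Y|X=2) = 0.94885
  X=3: P(X=3) = 0.011, P(Y|X=3) = (4/11, 7/11) → H(Y|X=3) = 0.94566
H(Y|X) = 0.809·0.95409 + 0.112·0.95443 + 0.068·0.94885 + 0.011·0.94566 = 0.9537 bits

H(X,Y) = -Σ_{x,y} P(x,y) log₂ P(x,y). Per-cell terms -P(x,y)·log₂P(x,y):
  X=0: 0.52195, 0.49729
  X=1: 0.19209, 0.26856
  X=2: 0.13305, 0.19520
  X=3: 0.03186, 0.05011
Sum of the 8 terms: H(X,Y) = 1.8901 bits

Chain rule check:
  H(X) + H(Y|X) = 0.9364 + 0.9537 = 1.8901 bits
  H(X,Y) = 1.8901 bits
✓ Chain rule verified.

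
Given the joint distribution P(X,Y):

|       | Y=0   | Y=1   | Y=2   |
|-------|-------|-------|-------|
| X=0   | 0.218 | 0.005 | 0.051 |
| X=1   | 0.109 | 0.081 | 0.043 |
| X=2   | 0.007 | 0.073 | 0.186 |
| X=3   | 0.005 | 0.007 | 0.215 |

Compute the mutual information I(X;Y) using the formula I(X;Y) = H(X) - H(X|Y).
0.5406 bits

I(X;Y) = H(X) - H(X|Y)

Marginal of X (row sums):
  P(X=0) = 0.218 + 0.005 + 0.051 = 0.274
  P(X=1) = 0.109 + 0.081 + 0.043 = 0.233
  P(X=2) = 0.007 + 0.073 + 0.186 = 0.266
  P(X=3) = 0.005 + 0.007 + 0.215 = 0.227
H(X) = -[0.274·log₂(0.274) + 0.233·log₂(0.233) + 0.266·log₂(0.266) + 0.227·log₂(0.227)]
  = 0.51176 + 0.48967 + 0.50819 + 0.48561 = 1.9952 bits

Marginal of Y (column sums):
  P(Y=0) = 0.218 + 0.109 + 0.007 + 0.005 = 0.339
  P(Y=1) = 0.005 + 0.081 + 0.073 + 0.007 = 0.166
  P(Y=2) = 0.051 + 0.043 + 0.186 + 0.215 = 0.495
H(X|Y) = Σ_y P(y)·H(X|Y=y):
  Y=0: P(Y=0) = 0.339, P(X|Y=0) = (218/339, 109/339, 7/339, 5/339) → H(X|Y=0) = 1.14126
  Y=1: P(Y=1) = 0.166, P(X|Y=1) = (5/166, 81/166, 73/166, 7/166) → H(X|Y=1) = 1.37115
  Y=2: P(Y=2) = 0.495, P(X|Y=2) = (17/165, 43/495, 62/165, 43/99) → H(X|Y=2) = 1.69721
H(X|Y) = 0.339·1.14126 + 0.166·1.37115 + 0.495·1.69721 = 1.4546 bits

I(X;Y) = H(X) - H(X|Y) = 1.9952 - 1.4546 = 0.5406 bits

Cross-check via I(X;Y) = H(X) + H(Y) - H(X,Y): computing H(Y) from the column sums and H(X,Y) from the 12 cells in the same way gives H(Y) = 1.4613 bits and H(X,Y) = 2.9159 bits, so
I(X;Y) = 1.9952 + 1.4613 - 2.9159 = 0.5406 bits ✓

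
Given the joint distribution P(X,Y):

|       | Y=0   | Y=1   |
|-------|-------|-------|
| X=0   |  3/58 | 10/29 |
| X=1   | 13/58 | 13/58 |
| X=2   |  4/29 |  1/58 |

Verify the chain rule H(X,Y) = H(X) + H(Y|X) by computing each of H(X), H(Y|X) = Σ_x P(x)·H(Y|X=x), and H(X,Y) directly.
H(X) = 1.4652 bits, H(Y|X) = 0.7479 bits, H(X,Y) = 2.2131 bits

Marginal of X (row sums):
  P(X=0) = 3/58 + 10/29 = 23/58
  P(X=1) = 13/58 + 13/58 = 13/29
  P(X=2) = 4/29 + 1/58 = 9/58
H(X) = -[(23/58)·log₂(23/58) + (13/29)·log₂(13/29) + (9/58)·log₂(9/58)]
  = 0.5292 + 0.5189 + 0.4171 = 1.4652 bits

H(Y|X) = Σ_x P(x)·H(Y|X=x):
  X=0: P(X=0) = 23/58, P(Y|X=0) = (3/23, 20/23) → H(Y|X=0) = 0.5586
  X=1: P(X=1) = 13/29, P(Y|X=1) = (1/2, 1/2) → H(Y|X=1) = 1.0000
  X=2: P(X=2) = 9/58, P(Y|X=2) = (8/9, 1/9) → H(Y|X=2) = 0.5033
H(Y|X) = (23/58)·0.5586 + (13/29)·1.0000 + (9/58)·0.5033 = 0.7479 bits

H(X,Y) = -Σ_{x,y} P(x,y) log₂ P(x,y). Per-cell terms -P(x,y)·log₂P(x,y):
  X=0: 0.2210, 0.5297
  X=1: 0.4836, 0.4836
  X=2: 0.3942, 0.1010
Sum of the 6 terms: H(X,Y) = 2.2131 bits

Chain rule check:
  H(X) + H(Y|X) = 1.4652 + 0.7479 = 2.2131 bits
  H(X,Y) = 2.2131 bits
✓ Chain rule verified.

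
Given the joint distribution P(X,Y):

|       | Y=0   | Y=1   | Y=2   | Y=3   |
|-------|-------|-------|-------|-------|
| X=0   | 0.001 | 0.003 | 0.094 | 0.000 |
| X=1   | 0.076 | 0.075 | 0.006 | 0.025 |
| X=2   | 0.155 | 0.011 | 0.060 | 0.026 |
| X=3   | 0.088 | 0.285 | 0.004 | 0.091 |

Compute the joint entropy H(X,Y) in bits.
3.1360 bits

H(X,Y) = -Σ_{x,y} P(x,y) log₂ P(x,y). Per-cell terms -P(x,y)·log₂P(x,y):
  X=0: 0.009966, 0.025142, 0.320652, 0.000000
  X=1: 0.282557, 0.280272, 0.044285, 0.133048
  X=2: 0.416897, 0.071570, 0.243534, 0.136899
  X=3: 0.308559, 0.516125, 0.031863, 0.314677
  (cells with P = 0 contribute 0)
Sum of the 16 terms: H(X,Y) = 3.1360 bits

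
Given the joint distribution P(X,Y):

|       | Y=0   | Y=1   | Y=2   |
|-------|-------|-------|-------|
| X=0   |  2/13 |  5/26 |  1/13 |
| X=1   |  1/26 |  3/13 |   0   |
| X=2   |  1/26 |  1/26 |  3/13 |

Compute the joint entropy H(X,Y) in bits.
2.6762 bits

H(X,Y) = -Σ_{x,y} P(x,y) log₂ P(x,y). Per-cell terms -P(x,y)·log₂P(x,y):
  X=0: 0.415452, 0.457406, 0.284649
  X=1: 0.180786, 0.488187, 0.000000
  X=2: 0.180786, 0.180786, 0.488187
  (cells with P = 0 contribute 0)
Sum of the 9 terms: H(X,Y) = 2.6762 bits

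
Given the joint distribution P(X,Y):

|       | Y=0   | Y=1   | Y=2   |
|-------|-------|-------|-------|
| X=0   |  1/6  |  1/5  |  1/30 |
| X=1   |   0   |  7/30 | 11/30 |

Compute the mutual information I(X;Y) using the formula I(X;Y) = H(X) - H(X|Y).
0.3739 bits

I(X;Y) = H(X) - H(X|Y)

Marginal of X (row sums):
  P(X=0) = 1/6 + 1/5 + 1/30 = 2/5
  P(X=1) = 0 + 7/30 + 11/30 = 3/5
H(X) = -[(2/5)·log₂(2/5) + (3/5)·log₂(3/5)]
  = 0.52877 + 0.44218 = 0.97095 bits

Marginal of Y (column sums):
  P(Y=0) = 1/6 + 0 = 1/6
  P(Y=1) = 1/5 + 7/30 = 13/30
  P(Y=2) = 1/30 + 11/30 = 2/5
H(X|Y) = Σ_y P(y)·H(X|Y=y):
  Y=0: P(Y=0) = 1/6, P(X|Y=0) = (1, 0) → H(X|Y=0) = 0.00000
  Y=1: P(Y=1) = 13/30, P(X|Y=1) = (6/13, 7/13) → H(X|Y=1) = 0.99573
  Y=2: P(Y=2) = 2/5, P(X|Y=2) = (1/12, 11/12) → H(X|Y=2) = 0.41382
H(X|Y) = (1/6)·0.00000 + (13/30)·0.99573 + (2/5)·0.41382 = 0.59701 bits

I(X;Y) = H(X) - H(X|Y) = 0.97095 - 0.59701 = 0.3739 bits

Cross-check via I(X;Y) = H(X) + H(Y) - H(X,Y): computing H(Y) from the column sums and H(X,Y) from the 6 cells in the same way gives H(Y) = 1.48239 bits and H(X,Y) = 2.07940 bits, so
I(X;Y) = 0.97095 + 1.48239 - 2.07940 = 0.3739 bits ✓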